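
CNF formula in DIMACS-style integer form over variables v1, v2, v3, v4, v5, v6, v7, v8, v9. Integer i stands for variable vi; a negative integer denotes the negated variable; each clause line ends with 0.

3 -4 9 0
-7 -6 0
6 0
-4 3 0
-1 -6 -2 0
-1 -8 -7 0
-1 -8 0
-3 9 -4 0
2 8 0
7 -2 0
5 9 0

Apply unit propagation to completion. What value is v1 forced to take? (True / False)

(v6) is a unit clause: v6 = True.
(~v7 \/ ~v6) with v6 = True leaves only ~v7, so v7 = False.
From (v7 \/ ~v2) and v7 = False: v2 = False.
From (v2 \/ v8) and v2 = False: v8 = True.
(~v8 \/ ~v1): since v8 = True, the clause reduces to (~v1). v1 = False.

False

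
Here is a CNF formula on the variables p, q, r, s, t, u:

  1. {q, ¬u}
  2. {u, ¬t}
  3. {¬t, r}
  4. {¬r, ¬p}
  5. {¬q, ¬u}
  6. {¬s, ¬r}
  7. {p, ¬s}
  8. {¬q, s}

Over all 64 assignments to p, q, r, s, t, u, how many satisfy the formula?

The models are:
  p=F q=F r=F s=F t=F u=F
  p=F q=F r=T s=F t=F u=F
  p=T q=F r=F s=F t=F u=F
  p=T q=F r=F s=T t=F u=F
  p=T q=T r=F s=T t=F u=F
Count: 5.

5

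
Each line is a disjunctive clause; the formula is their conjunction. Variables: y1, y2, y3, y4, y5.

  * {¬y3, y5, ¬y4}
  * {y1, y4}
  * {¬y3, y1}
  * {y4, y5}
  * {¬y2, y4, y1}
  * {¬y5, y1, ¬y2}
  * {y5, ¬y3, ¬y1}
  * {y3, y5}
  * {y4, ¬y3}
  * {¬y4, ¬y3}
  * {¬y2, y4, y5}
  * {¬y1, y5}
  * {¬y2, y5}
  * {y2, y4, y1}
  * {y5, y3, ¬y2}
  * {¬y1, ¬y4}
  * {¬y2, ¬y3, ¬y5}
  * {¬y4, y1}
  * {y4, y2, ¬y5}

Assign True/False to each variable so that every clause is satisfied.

Branch on y1: take y1 = True.
  then y5 is forced to True.
  then y4 is forced to False.
  then y3 is forced to False.
  then y2 is forced to True.

y1=T, y2=T, y3=F, y4=F, y5=T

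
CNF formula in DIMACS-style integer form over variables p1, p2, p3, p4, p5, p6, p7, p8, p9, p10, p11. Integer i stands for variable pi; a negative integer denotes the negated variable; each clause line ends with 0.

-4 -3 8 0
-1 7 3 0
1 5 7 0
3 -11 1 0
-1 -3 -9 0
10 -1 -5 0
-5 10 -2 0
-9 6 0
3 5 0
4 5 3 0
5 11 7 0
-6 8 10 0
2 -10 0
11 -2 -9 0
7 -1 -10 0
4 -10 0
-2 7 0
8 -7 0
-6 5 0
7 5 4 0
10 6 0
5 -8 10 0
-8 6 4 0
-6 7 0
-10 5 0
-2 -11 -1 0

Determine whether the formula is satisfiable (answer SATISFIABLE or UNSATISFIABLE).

SATISFIABLE

Branch on p1: take p1 = False.
Set p2 = False and propagate.
  then p10 is forced to False.
  then p6 is forced to True.
  then p8 is forced to True.
  then p5 is forced to True.
  then p7 is forced to True.
The remaining clauses are satisfied by p3 = True, p4 = True, p9 = True, p11 = False.
Every clause has at least one true literal under this assignment.
So p1=False, p2=False, p3=True, p4=True, p5=True, p6=True, p7=True, p8=True, p9=True, p10=False, p11=False is a satisfying assignment.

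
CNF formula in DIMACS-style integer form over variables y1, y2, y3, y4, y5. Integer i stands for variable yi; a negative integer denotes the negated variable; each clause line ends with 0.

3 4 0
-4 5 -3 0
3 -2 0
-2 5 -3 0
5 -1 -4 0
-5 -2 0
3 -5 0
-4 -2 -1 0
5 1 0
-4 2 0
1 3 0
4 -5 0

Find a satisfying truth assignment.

y1=True, y2=False, y3=True, y4=False, y5=False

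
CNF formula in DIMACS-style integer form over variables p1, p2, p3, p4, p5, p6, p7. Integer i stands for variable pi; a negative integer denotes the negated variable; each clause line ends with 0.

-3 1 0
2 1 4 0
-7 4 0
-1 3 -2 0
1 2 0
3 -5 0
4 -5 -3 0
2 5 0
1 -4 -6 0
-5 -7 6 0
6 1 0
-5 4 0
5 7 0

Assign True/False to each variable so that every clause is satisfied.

p1 = 1, p2 = 0, p3 = 1, p4 = 1, p5 = 1, p6 = 0, p7 = 0

Set p1 = True and propagate.
Try p2 = False.
  then p5 is forced to True.
  then p3 is forced to True.
  then p4 is forced to True.
For the remaining variables, p6 = False, p7 = False works.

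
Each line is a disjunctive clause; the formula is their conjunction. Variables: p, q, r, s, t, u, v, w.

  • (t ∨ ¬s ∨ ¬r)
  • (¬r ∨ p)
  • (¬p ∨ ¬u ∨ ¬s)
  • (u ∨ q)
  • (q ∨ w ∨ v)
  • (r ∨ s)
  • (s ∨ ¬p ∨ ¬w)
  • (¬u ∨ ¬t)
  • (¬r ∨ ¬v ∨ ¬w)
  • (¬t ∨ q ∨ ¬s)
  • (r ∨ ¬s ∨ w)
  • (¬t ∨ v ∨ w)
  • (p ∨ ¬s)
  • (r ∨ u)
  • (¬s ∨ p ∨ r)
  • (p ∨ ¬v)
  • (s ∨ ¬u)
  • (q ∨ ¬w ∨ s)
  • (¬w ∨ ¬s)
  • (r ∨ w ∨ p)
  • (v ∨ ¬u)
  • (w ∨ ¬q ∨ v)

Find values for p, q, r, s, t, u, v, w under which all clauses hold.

Set p = True and propagate.
Set q = True and propagate.
For the remaining variables, r = True, s = True, t = True, u = False, v = True, w = False works.

p=T, q=T, r=T, s=T, t=T, u=F, v=T, w=F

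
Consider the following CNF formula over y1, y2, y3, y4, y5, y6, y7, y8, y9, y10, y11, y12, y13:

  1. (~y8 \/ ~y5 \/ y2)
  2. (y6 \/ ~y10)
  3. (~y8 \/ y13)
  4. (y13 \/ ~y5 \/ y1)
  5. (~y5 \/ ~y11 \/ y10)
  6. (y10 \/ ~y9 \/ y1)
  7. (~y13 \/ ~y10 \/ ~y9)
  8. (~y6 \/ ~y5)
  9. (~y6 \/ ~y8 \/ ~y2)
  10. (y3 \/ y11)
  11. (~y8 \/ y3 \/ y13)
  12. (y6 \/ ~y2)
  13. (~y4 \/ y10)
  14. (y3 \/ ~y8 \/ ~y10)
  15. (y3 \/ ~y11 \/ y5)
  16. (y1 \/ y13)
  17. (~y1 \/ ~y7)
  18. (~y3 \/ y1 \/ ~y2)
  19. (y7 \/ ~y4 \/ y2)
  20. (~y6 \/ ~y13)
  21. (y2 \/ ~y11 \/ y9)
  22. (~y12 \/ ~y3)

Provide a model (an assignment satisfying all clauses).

y1=1, y2=1, y3=1, y4=1, y5=0, y6=1, y7=0, y8=0, y9=1, y10=1, y11=1, y12=0, y13=0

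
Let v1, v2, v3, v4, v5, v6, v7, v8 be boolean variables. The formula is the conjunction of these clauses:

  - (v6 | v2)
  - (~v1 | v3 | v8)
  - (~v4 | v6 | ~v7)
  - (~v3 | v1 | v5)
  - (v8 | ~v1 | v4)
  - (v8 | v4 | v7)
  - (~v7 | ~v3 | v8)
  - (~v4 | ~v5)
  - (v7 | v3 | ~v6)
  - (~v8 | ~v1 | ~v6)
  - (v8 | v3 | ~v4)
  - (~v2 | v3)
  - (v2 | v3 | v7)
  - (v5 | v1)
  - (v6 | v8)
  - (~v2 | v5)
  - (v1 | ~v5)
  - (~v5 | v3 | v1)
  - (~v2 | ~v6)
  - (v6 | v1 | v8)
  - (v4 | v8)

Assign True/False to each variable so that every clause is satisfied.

Branch on v1: take v1 = True.
The remaining clauses are satisfied by v2 = True, v3 = True, v4 = False, v5 = True, v6 = False, v7 = False, v8 = True.
Every clause has at least one true literal under this assignment.

v1 = True  v2 = True  v3 = True  v4 = False  v5 = True  v6 = False  v7 = False  v8 = True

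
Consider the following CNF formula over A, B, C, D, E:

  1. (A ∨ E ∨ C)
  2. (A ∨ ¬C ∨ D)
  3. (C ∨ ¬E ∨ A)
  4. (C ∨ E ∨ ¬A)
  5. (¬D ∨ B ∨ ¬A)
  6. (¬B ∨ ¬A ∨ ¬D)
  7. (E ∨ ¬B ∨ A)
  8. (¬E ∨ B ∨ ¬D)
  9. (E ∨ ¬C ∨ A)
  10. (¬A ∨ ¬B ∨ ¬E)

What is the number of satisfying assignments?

5

The models are:
  A=F B=T C=T D=T E=T
  A=T B=F C=F D=F E=T
  A=T B=F C=T D=F E=F
  A=T B=F C=T D=F E=T
  A=T B=T C=T D=F E=F
That's 5 in total.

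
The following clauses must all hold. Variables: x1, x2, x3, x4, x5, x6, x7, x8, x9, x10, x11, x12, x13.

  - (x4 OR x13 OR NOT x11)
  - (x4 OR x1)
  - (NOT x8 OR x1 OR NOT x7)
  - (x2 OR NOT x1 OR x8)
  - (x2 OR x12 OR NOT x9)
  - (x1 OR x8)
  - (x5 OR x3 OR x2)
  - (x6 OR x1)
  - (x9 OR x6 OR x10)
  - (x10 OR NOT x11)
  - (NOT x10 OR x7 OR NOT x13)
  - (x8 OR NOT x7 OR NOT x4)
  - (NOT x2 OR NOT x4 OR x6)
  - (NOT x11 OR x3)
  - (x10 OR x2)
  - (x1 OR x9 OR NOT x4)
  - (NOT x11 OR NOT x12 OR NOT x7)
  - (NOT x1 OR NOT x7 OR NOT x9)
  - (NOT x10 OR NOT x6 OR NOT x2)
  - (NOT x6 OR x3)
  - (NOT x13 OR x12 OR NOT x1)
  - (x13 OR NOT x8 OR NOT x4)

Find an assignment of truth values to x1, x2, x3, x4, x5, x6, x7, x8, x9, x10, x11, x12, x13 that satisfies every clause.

x3 occurs only positively in the remaining clauses — set x3 = True.
Pure literal: x5 appears only positively; assign x5 = True.
Set x1 = True and propagate.
Try x2 = True.
For the remaining variables, x4 = True, x6 = True, x7 = False, x8 = False, x9 = True, x10 = False, x11 = False, x12 = True, x13 = True works.
Check each clause:
  1. (x13 OR x4 OR NOT x11) — x13 is true.
  2. (x4 OR x1) — x1 is true.
  3. (x1 OR NOT x8 OR NOT x7) — NOT x8 is true.
  4. (x2 OR NOT x1 OR x8) — x2 is true.
  5. (x2 OR NOT x9 OR x12) — x2 is true.
  6. (x8 OR x1) — x1 is true.
  7. (x3 OR x5 OR x2) — x2 is true.
  8. (x1 OR x6) — x1 is true.
  9. (x9 OR x6 OR x10) — x9 is true.
  10. (x10 OR NOT x11) — NOT x11 is true.
  11. (NOT x13 OR x7 OR NOT x10) — NOT x10 is true.
  12. (NOT x7 OR x8 OR NOT x4) — NOT x7 is true.
  13. (NOT x2 OR NOT x4 OR x6) — x6 is true.
  14. (NOT x11 OR x3) — x3 is true.
  15. (x10 OR x2) — x2 is true.
  16. (NOT x4 OR x9 OR x1) — x1 is true.
  17. (NOT x12 OR NOT x11 OR NOT x7) — NOT x7 is true.
  18. (NOT x9 OR NOT x7 OR NOT x1) — NOT x7 is true.
  19. (NOT x2 OR NOT x10 OR NOT x6) — NOT x10 is true.
  20. (NOT x6 OR x3) — x3 is true.
  21. (NOT x13 OR NOT x1 OR x12) — x12 is true.
  22. (NOT x4 OR x13 OR NOT x8) — NOT x8 is true.

x1 = True, x2 = True, x3 = True, x4 = True, x5 = True, x6 = True, x7 = False, x8 = False, x9 = True, x10 = False, x11 = False, x12 = True, x13 = True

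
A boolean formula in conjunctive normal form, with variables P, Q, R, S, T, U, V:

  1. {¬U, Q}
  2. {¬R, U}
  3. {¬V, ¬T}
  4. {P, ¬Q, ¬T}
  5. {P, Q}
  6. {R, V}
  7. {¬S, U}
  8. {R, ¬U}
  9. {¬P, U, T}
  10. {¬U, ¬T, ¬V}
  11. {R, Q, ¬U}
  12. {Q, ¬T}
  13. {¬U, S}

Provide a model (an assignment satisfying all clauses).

Branch on P: take P = False.
  then Q is forced to True.
  then T is forced to False.
For the remaining variables, R = True, S = True, U = True, V = True works.

P=F, Q=T, R=T, S=T, T=F, U=T, V=T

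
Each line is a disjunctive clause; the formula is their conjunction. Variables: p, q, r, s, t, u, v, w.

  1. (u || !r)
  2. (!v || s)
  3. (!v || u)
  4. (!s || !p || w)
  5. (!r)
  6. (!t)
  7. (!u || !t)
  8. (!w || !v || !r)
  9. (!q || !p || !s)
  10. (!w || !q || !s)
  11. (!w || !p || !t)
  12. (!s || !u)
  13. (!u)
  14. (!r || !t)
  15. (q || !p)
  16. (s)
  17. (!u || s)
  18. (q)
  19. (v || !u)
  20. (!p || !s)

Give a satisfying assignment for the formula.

Unit propagation: (!r) forces r = False.
The clause (!t) is unit: t must be False.
The clause (!u) is unit: u must be False.
(!v) is a unit clause, so v = False.
(s) is a unit clause, so s = True.
(q) is a unit clause, so q = True.
Unit propagation: (!p) forces p = False.
Unit propagation: (!w) forces w = False.
Every clause has at least one true literal under this assignment.
Check each clause:
  1. (!r || u) — !r is true.
  2. (s || !v) — !v is true.
  3. (u || !v) — !v is true.
  4. (!s || w || !p) — !p is true.
  5. (!r) — !r is true.
  6. (!t) — !t is true.
  7. (!t || !u) — !u is true.
  8. (!v || !r || !w) — !w is true.
  9. (!p || !s || !q) — !p is true.
  10. (!q || !w || !s) — !w is true.
  11. (!w || !p || !t) — !w is true.
  12. (!s || !u) — !u is true.
  13. (!u) — !u is true.
  14. (!r || !t) — !t is true.
  15. (q || !p) — q is true.
  16. (s) — s is true.
  17. (!u || s) — !u is true.
  18. (q) — q is true.
  19. (!u || v) — !u is true.
  20. (!s || !p) — !p is true.

p=0, q=1, r=0, s=1, t=0, u=0, v=0, w=0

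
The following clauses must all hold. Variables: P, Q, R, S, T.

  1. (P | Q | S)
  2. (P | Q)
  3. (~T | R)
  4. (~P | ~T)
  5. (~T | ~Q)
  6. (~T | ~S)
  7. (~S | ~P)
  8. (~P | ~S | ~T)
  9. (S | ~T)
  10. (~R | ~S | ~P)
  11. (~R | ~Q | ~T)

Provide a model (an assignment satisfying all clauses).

P = True, Q = False, R = False, S = False, T = False

Pure literal: T appears only negated; assign T = False.
Try P = True.
  then S is forced to False.
Q, R are now unconstrained; take Q = False, R = False.
Every clause has at least one true literal under this assignment.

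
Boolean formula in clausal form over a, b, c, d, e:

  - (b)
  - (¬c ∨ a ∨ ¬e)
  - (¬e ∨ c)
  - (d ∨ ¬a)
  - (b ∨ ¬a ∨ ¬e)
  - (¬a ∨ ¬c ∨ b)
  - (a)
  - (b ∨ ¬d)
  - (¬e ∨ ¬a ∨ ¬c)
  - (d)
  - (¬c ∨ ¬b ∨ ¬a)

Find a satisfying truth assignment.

Unit propagation: (b) forces b = True.
The clause (a) is unit: a must be True.
Unit propagation: (d) forces d = True.
(¬c) is a unit clause, so c = False.
The clause (¬e) is unit: e must be False.
Check each clause:
  1. (b) — b is true.
  2. (a ∨ ¬c ∨ ¬e) — a is true.
  3. (¬e ∨ c) — ¬e is true.
  4. (d ∨ ¬a) — d is true.
  5. (¬e ∨ ¬a ∨ b) — b is true.
  6. (¬c ∨ b ∨ ¬a) — b is true.
  7. (a) — a is true.
  8. (b ∨ ¬d) — b is true.
  9. (¬a ∨ ¬c ∨ ¬e) — ¬e is true.
  10. (d) — d is true.
  11. (¬c ∨ ¬a ∨ ¬b) — ¬c is true.

a=True, b=True, c=False, d=True, e=False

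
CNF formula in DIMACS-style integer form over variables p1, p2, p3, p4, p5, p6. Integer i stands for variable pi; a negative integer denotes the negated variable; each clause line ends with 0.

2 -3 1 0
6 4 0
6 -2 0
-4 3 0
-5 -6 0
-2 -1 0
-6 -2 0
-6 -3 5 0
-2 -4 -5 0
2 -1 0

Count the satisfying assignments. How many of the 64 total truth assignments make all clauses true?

1

The models are:
  p1=0 p2=0 p3=0 p4=0 p5=0 p6=1
That's 1 in total.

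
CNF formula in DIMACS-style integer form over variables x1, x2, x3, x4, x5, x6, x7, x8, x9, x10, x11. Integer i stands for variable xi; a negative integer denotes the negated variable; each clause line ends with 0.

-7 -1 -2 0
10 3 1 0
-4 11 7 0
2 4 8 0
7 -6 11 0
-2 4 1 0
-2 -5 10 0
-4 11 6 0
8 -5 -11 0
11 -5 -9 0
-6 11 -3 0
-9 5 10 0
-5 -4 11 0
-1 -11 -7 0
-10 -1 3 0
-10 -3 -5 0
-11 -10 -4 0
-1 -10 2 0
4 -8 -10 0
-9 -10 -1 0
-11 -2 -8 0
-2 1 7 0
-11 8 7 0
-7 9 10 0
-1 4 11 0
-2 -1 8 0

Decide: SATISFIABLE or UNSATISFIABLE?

SATISFIABLE

Branch on x1: take x1 = False.
Try x2 = False.
For the remaining variables, x3 = True, x4 = True, x5 = False, x6 = False, x7 = False, x8 = True, x9 = False, x10 = False, x11 = True works.
Every clause has at least one true literal under this assignment.
So x1=F, x2=F, x3=T, x4=T, x5=F, x6=F, x7=F, x8=T, x9=F, x10=F, x11=T is a satisfying assignment.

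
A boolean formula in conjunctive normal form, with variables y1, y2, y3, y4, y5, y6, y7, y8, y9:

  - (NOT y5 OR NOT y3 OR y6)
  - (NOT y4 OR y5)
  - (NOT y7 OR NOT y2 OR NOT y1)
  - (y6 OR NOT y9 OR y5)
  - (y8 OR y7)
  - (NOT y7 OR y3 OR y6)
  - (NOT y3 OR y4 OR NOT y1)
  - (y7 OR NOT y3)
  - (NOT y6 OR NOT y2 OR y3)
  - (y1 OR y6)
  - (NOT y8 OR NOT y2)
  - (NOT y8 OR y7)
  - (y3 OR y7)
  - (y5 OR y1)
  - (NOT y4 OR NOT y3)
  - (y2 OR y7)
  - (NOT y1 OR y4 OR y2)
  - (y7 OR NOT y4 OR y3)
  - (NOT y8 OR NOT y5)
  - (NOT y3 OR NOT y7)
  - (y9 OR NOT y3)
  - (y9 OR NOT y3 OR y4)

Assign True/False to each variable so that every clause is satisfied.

y1=True, y2=False, y3=False, y4=True, y5=True, y6=True, y7=True, y8=False, y9=False

Check each clause:
  1. (y6 OR NOT y5 OR NOT y3) — NOT y3 is true.
  2. (y5 OR NOT y4) — y5 is true.
  3. (NOT y7 OR NOT y1 OR NOT y2) — NOT y2 is true.
  4. (y6 OR y5 OR NOT y9) — y5 is true.
  5. (y8 OR y7) — y7 is true.
  6. (y6 OR NOT y7 OR y3) — y6 is true.
  7. (NOT y3 OR y4 OR NOT y1) — y4 is true.
  8. (NOT y3 OR y7) — NOT y3 is true.
  9. (NOT y6 OR NOT y2 OR y3) — NOT y2 is true.
  10. (y6 OR y1) — y1 is true.
  11. (NOT y2 OR NOT y8) — NOT y8 is true.
  12. (NOT y8 OR y7) — NOT y8 is true.
  13. (y7 OR y3) — y7 is true.
  14. (y5 OR y1) — y1 is true.
  15. (NOT y4 OR NOT y3) — NOT y3 is true.
  16. (y7 OR y2) — y7 is true.
  17. (y4 OR NOT y1 OR y2) — y4 is true.
  18. (y7 OR NOT y4 OR y3) — y7 is true.
  19. (NOT y5 OR NOT y8) — NOT y8 is true.
  20. (NOT y3 OR NOT y7) — NOT y3 is true.
  21. (NOT y3 OR y9) — NOT y3 is true.
  22. (y4 OR y9 OR NOT y3) — y4 is true.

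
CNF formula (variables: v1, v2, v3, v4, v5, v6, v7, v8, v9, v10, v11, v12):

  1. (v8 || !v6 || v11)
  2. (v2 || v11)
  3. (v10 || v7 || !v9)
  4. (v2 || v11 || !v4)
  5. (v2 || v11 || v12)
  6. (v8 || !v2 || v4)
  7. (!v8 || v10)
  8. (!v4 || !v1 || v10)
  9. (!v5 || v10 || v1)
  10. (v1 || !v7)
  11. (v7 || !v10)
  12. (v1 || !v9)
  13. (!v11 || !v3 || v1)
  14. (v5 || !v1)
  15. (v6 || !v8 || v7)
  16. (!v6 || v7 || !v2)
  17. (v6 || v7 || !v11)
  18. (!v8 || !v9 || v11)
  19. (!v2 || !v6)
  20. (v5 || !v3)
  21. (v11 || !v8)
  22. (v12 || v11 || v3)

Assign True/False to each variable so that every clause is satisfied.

v9 occurs only negated in the remaining clauses — set v9 = False.
v12 occurs only positively in the remaining clauses — set v12 = True.
Try v1 = True.
  then v5 is forced to True.
The remaining clauses are satisfied by v2 = False, v3 = True, v4 = False, v6 = True, v7 = True, v8 = False, v10 = True, v11 = True.
Every clause has at least one true literal under this assignment.

v1 = True, v2 = False, v3 = True, v4 = False, v5 = True, v6 = True, v7 = True, v8 = False, v9 = False, v10 = True, v11 = True, v12 = True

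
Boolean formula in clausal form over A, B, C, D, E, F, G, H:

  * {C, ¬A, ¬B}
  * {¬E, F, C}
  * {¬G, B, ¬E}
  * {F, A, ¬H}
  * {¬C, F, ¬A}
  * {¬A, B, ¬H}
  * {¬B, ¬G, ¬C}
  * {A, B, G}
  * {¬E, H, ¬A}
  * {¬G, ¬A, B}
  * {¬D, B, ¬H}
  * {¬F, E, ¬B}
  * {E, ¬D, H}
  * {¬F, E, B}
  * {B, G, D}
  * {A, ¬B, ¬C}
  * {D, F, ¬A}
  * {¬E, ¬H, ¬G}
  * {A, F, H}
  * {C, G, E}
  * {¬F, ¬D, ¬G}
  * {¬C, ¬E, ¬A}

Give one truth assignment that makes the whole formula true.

A=False  B=True  C=False  D=True  E=True  F=True  G=False  H=True

Check each clause:
  1. {C, ¬A, ¬B} — ¬A is true.
  2. {¬E, F, C} — F is true.
  3. {¬G, B, ¬E} — ¬G is true.
  4. {A, ¬H, F} — F is true.
  5. {¬C, F, ¬A} — ¬C is true.
  6. {B, ¬A, ¬H} — B is true.
  7. {¬B, ¬C, ¬G} — ¬G is true.
  8. {B, A, G} — B is true.
  9. {¬A, H, ¬E} — H is true.
  10. {¬A, ¬G, B} — ¬G is true.
  11. {B, ¬D, ¬H} — B is true.
  12. {¬B, ¬F, E} — E is true.
  13. {E, ¬D, H} — H is true.
  14. {E, ¬F, B} — B is true.
  15. {B, G, D} — B is true.
  16. {A, ¬C, ¬B} — ¬C is true.
  17. {¬A, F, D} — D is true.
  18. {¬E, ¬H, ¬G} — ¬G is true.
  19. {H, F, A} — H is true.
  20. {C, G, E} — E is true.
  21. {¬F, ¬D, ¬G} — ¬G is true.
  22. {¬E, ¬A, ¬C} — ¬C is true.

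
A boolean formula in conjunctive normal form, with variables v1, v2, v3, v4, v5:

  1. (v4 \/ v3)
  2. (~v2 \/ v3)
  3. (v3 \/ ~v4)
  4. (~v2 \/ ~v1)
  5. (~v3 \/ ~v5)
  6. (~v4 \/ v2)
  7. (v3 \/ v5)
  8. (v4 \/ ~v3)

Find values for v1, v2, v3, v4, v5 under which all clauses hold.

v1=F, v2=T, v3=T, v4=T, v5=F

v1 occurs only negated in the remaining clauses — set v1 = False.
Branch on v2: take v2 = True.
  then v3 is forced to True.
  then v5 is forced to False.
  then v4 is forced to True.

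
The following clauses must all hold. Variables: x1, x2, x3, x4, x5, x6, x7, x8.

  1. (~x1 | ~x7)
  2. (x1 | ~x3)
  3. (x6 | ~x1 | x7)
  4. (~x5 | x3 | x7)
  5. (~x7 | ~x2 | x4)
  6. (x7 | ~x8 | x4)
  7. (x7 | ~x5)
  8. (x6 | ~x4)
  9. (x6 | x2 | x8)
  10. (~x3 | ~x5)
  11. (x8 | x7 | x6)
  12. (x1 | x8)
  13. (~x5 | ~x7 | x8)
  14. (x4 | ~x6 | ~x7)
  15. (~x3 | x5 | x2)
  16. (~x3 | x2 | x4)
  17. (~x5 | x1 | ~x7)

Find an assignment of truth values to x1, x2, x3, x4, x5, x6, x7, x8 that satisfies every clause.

x1=True, x2=True, x3=False, x4=False, x5=False, x6=True, x7=False, x8=False

Set x1 = True and propagate.
  then x7 is forced to False.
  then x6 is forced to True.
  then x5 is forced to False.
Branch on x2: take x2 = True.
Branch on x4: take x4 = False.
  then x8 is forced to False.
x3 is now unconstrained; take x3 = False.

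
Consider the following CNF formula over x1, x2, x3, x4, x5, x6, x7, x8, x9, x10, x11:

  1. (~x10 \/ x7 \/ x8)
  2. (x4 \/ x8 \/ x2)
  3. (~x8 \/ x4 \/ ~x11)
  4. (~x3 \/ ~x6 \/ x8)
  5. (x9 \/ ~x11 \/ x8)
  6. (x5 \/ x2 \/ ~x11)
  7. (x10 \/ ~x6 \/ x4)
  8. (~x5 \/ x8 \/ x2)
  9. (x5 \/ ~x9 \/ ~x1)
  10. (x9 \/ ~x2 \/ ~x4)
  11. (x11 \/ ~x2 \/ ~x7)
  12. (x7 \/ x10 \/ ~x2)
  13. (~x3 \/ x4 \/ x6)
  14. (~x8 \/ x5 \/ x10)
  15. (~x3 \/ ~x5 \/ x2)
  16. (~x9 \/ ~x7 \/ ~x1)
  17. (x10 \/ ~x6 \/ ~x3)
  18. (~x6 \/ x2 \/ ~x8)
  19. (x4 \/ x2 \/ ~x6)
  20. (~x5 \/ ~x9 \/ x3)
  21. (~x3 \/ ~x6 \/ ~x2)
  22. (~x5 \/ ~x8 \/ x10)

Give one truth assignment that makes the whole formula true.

x1 = False, x2 = False, x3 = False, x4 = True, x5 = False, x6 = False, x7 = False, x8 = False, x9 = False, x10 = False, x11 = False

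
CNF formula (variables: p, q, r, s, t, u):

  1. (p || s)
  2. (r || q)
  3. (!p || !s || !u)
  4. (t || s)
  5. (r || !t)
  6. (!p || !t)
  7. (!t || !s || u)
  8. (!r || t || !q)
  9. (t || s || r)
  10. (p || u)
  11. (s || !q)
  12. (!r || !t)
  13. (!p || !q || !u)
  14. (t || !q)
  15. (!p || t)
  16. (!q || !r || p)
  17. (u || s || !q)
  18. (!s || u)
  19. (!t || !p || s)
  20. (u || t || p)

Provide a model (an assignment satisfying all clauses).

Try p = False.
  then s is forced to True.
  then u is forced to True.
For the remaining variables, q = False, r = True, t = False works.
Every clause has at least one true literal under this assignment.

p=F, q=F, r=T, s=T, t=F, u=T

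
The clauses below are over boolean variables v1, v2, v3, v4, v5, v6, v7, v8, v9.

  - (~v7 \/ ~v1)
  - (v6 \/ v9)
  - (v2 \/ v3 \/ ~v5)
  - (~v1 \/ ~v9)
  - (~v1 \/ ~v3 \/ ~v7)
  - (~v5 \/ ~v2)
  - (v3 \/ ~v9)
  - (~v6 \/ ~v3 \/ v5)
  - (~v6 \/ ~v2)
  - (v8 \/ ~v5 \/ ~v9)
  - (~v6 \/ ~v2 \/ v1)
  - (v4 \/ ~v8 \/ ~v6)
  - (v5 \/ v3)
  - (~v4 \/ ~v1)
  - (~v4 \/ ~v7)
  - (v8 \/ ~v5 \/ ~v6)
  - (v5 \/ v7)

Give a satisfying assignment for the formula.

Branch on v1: take v1 = False.
Try v2 = False.
Set v3 = True and propagate.
For the remaining variables, v4 = True, v5 = True, v6 = True, v7 = False, v8 = True, v9 = True works.

v1=F, v2=F, v3=T, v4=T, v5=T, v6=T, v7=F, v8=T, v9=T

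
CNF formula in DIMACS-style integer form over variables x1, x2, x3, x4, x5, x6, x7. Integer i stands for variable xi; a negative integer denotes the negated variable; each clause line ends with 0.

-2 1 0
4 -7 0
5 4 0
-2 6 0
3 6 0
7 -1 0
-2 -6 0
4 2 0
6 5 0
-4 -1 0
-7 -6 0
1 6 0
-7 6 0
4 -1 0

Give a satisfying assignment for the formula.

x1=F, x2=F, x3=F, x4=T, x5=T, x6=T, x7=F

Pure literal: x5 appears only positively; assign x5 = True.
Try x1 = False.
  then x2 is forced to False.
  then x4 is forced to True.
  then x6 is forced to True.
  then x7 is forced to False.
x3 is now unconstrained; take x3 = False.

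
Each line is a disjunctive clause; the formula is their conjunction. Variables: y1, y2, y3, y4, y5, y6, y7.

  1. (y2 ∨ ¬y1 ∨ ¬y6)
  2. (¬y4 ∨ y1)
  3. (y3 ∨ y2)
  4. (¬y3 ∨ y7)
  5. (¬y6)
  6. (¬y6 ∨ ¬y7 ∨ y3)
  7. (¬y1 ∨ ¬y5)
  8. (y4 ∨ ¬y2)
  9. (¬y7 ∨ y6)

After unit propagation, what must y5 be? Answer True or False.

(¬y6) is a unit clause: y6 = False.
In (¬y7 ∨ y6), y6 is now false; ¬y7 must hold, so y7 = False.
From (y7 ∨ ¬y3) and y7 = False: y3 = False.
In (y2 ∨ y3), y3 is now false; y2 must hold, so y2 = True.
(¬y2 ∨ y4): since y2 = True, the clause reduces to (y4). y4 = True.
From (¬y4 ∨ y1) and y4 = True: y1 = True.
In (¬y5 ∨ ¬y1), ¬y1 is now false; ¬y5 must hold, so y5 = False.

False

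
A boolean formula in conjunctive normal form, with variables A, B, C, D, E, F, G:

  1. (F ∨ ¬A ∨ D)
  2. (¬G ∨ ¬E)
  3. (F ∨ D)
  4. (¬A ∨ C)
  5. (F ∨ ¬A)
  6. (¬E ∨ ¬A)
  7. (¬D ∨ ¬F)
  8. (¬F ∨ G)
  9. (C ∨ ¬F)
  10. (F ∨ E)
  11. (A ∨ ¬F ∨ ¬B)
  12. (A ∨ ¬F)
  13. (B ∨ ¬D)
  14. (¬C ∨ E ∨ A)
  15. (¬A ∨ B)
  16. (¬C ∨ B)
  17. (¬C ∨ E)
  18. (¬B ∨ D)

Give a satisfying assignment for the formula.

A=0, B=1, C=0, D=1, E=1, F=0, G=0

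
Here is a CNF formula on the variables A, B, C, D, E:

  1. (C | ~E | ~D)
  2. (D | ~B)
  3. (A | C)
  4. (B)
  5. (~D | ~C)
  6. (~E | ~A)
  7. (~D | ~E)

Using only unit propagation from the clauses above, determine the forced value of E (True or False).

Unit clause (B) sets B = True.
From (~B | D) and B = True: D = True.
From (~D | ~C) and D = True: C = False.
(~D | C | ~E): since C = False, D = True, the clause reduces to (~E). E = False.

False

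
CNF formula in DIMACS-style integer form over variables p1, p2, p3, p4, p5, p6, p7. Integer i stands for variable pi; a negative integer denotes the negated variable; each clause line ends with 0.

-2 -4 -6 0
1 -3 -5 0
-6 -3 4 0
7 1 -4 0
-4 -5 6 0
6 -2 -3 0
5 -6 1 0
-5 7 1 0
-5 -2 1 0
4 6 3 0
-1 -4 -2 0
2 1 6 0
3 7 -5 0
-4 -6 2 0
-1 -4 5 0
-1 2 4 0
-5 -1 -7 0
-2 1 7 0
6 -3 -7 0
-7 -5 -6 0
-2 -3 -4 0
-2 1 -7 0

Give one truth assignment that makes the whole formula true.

Set p1 = True and propagate.
For the remaining variables, p2 = True, p3 = False, p4 = False, p5 = False, p6 = True, p7 = False works.
Every clause has at least one true literal under this assignment.

p1=1, p2=1, p3=0, p4=0, p5=0, p6=1, p7=0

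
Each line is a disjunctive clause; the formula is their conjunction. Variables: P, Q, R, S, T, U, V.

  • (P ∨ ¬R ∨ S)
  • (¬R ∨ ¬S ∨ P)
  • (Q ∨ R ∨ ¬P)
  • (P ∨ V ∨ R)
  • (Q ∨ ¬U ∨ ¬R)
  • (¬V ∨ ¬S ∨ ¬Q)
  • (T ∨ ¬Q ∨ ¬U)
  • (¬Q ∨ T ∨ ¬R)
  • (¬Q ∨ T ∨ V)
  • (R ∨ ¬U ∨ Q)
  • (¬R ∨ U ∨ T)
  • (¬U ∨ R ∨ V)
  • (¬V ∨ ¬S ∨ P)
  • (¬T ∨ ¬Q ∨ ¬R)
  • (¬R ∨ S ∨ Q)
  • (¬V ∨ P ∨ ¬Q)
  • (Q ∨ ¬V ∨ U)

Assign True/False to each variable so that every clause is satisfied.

P = 1, Q = 1, R = 0, S = 0, T = 1, U = 0, V = 0

Branch on P: take P = True.
The remaining clauses are satisfied by Q = True, R = False, S = False, T = True, U = False, V = False.
Every clause has at least one true literal under this assignment.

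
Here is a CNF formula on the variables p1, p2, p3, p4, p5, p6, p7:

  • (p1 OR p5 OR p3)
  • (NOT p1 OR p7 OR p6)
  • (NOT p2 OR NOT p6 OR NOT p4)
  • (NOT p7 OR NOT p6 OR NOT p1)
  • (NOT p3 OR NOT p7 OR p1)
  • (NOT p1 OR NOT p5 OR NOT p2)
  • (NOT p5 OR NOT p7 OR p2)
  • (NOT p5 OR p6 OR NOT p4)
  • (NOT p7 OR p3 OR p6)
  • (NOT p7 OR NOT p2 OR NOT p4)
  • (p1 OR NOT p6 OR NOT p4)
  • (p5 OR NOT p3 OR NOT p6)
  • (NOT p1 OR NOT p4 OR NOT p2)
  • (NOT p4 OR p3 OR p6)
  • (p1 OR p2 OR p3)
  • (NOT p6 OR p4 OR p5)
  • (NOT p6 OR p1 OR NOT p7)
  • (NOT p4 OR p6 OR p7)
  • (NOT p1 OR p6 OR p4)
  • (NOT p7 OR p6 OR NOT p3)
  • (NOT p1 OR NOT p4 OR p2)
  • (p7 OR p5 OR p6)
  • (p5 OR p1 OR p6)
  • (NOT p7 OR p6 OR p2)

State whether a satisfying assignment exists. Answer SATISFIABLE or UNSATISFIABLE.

Set p1 = False and propagate.
For the remaining variables, p2 = True, p3 = False, p4 = False, p5 = True, p6 = False, p7 = False works.
Every clause has at least one true literal under this assignment.
So p1=False, p2=True, p3=False, p4=False, p5=True, p6=False, p7=False is a satisfying assignment.

SATISFIABLE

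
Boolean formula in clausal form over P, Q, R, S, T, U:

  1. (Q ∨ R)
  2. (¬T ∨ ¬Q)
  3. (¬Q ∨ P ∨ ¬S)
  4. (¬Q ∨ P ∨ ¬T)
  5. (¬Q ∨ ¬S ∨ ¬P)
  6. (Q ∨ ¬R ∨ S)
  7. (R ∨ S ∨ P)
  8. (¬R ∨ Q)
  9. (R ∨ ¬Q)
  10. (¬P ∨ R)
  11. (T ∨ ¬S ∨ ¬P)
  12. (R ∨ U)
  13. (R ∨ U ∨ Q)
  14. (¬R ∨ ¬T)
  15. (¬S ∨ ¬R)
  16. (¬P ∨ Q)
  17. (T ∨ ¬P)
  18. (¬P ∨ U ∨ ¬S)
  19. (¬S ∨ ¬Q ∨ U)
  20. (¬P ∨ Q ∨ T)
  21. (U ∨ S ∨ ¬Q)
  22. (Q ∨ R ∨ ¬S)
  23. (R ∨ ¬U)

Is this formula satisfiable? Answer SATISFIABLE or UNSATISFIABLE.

SATISFIABLE

Branch on P: take P = False.
Try Q = True.
  then T is forced to False.
  then S is forced to False.
  then R is forced to True.
  then U is forced to True.
So P=False, Q=True, R=True, S=False, T=False, U=True is a satisfying assignment.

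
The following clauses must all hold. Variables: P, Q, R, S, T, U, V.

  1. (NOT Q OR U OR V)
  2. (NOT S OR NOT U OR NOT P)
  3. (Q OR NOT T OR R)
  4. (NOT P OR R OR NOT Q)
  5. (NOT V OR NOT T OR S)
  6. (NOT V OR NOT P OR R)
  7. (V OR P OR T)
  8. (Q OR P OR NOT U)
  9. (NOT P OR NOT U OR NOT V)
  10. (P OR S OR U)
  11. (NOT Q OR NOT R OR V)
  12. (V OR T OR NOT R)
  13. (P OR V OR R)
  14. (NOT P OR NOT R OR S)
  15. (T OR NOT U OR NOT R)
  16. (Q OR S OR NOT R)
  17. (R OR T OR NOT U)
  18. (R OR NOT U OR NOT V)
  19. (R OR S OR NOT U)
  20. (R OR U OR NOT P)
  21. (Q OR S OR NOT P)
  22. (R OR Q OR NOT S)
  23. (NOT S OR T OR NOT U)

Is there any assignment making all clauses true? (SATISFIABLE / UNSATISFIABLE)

SATISFIABLE

Try P = True.
Try Q = False.
  then S is forced to True.
  then U is forced to False.
  then R is forced to True.
Set T = True and propagate.
V is now unconstrained; take V = False.
So P = True, Q = False, R = True, S = True, T = True, U = False, V = False is a satisfying assignment.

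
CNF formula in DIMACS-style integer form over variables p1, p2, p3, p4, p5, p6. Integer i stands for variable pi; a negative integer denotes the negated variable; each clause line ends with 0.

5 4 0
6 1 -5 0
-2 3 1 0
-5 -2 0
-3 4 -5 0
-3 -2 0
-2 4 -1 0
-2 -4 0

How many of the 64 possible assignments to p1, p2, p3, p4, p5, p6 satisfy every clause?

Case analysis on p2 and p4:
  p2=T, p4=T: a clause becomes empty — 0.
  p2=T, p4=F: a clause becomes empty — 0.
  p2=F, p4=T: p3 free; 7 ways for (p1,p5,p6) × 2^1 = 14.
  p2=F, p4=F: remaining (p1,p3,p5,p6) ∈ {(F,F,T,T); (T,F,T,F); (T,F,T,T)} — 3.
Total: 0 + 0 + 14 + 3 = 17.

17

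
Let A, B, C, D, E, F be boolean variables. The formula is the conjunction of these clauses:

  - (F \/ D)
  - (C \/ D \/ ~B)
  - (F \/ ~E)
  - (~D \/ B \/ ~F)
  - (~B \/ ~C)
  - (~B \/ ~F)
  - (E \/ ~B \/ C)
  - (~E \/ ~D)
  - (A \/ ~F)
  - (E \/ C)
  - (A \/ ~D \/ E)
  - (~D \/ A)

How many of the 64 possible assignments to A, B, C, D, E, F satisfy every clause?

4

The models are:
  A=T B=F C=F D=F E=T F=T
  A=T B=F C=T D=F E=F F=T
  A=T B=F C=T D=F E=T F=T
  A=T B=F C=T D=T E=F F=F
That's 4 in total.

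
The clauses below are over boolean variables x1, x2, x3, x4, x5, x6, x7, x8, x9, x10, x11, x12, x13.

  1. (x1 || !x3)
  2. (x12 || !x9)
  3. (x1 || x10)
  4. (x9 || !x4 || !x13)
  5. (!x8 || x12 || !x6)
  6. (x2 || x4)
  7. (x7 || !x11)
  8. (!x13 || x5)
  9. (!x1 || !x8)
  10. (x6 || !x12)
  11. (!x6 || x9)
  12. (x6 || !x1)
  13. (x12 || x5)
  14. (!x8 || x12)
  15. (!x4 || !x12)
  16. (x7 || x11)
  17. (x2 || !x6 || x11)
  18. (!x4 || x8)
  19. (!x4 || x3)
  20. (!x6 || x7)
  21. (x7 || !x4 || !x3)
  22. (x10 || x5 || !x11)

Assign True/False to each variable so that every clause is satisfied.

x1 = 0  x2 = 1  x3 = 0  x4 = 0  x5 = 1  x6 = 1  x7 = 1  x8 = 1  x9 = 1  x10 = 1  x11 = 0  x12 = 1  x13 = 1

Check each clause:
  1. (x1 || !x3) — !x3 is true.
  2. (x12 || !x9) — x12 is true.
  3. (x10 || x1) — x10 is true.
  4. (!x4 || !x13 || x9) — x9 is true.
  5. (!x8 || x12 || !x6) — x12 is true.
  6. (x2 || x4) — x2 is true.
  7. (x7 || !x11) — !x11 is true.
  8. (x5 || !x13) — x5 is true.
  9. (!x8 || !x1) — !x1 is true.
  10. (!x12 || x6) — x6 is true.
  11. (x9 || !x6) — x9 is true.
  12. (!x1 || x6) — x6 is true.
  13. (x12 || x5) — x12 is true.
  14. (x12 || !x8) — x12 is true.
  15. (!x4 || !x12) — !x4 is true.
  16. (x7 || x11) — x7 is true.
  17. (x2 || !x6 || x11) — x2 is true.
  18. (x8 || !x4) — x8 is true.
  19. (!x4 || x3) — !x4 is true.
  20. (!x6 || x7) — x7 is true.
  21. (x7 || !x4 || !x3) — !x4 is true.
  22. (x5 || !x11 || x10) — x10 is true.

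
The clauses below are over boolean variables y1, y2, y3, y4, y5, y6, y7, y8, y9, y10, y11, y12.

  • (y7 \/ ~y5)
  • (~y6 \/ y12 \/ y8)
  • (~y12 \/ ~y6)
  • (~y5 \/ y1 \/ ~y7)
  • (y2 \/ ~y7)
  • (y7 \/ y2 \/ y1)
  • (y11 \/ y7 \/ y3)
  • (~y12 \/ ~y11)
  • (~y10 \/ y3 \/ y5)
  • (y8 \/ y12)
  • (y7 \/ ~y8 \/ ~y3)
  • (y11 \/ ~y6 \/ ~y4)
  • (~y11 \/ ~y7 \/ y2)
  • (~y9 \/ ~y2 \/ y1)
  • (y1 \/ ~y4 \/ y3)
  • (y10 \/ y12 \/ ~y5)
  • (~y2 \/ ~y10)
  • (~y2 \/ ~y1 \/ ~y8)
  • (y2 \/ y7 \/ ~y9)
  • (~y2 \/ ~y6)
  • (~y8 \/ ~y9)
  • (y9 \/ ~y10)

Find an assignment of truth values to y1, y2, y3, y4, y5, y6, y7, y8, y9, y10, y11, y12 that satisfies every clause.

y1 = F, y2 = T, y3 = T, y4 = T, y5 = F, y6 = F, y7 = F, y8 = F, y9 = F, y10 = F, y11 = F, y12 = T

Check each clause:
  1. (~y5 \/ y7) — ~y5 is true.
  2. (y12 \/ ~y6 \/ y8) — ~y6 is true.
  3. (~y12 \/ ~y6) — ~y6 is true.
  4. (y1 \/ ~y5 \/ ~y7) — ~y7 is true.
  5. (y2 \/ ~y7) — ~y7 is true.
  6. (y2 \/ y7 \/ y1) — y2 is true.
  7. (y11 \/ y7 \/ y3) — y3 is true.
  8. (~y12 \/ ~y11) — ~y11 is true.
  9. (~y10 \/ y5 \/ y3) — y3 is true.
  10. (y12 \/ y8) — y12 is true.
  11. (y7 \/ ~y8 \/ ~y3) — ~y8 is true.
  12. (~y4 \/ ~y6 \/ y11) — ~y6 is true.
  13. (~y7 \/ ~y11 \/ y2) — ~y7 is true.
  14. (~y9 \/ y1 \/ ~y2) — ~y9 is true.
  15. (~y4 \/ y1 \/ y3) — y3 is true.
  16. (y12 \/ ~y5 \/ y10) — ~y5 is true.
  17. (~y10 \/ ~y2) — ~y10 is true.
  18. (~y2 \/ ~y8 \/ ~y1) — ~y8 is true.
  19. (y7 \/ y2 \/ ~y9) — y2 is true.
  20. (~y6 \/ ~y2) — ~y6 is true.
  21. (~y8 \/ ~y9) — ~y8 is true.
  22. (y9 \/ ~y10) — ~y10 is true.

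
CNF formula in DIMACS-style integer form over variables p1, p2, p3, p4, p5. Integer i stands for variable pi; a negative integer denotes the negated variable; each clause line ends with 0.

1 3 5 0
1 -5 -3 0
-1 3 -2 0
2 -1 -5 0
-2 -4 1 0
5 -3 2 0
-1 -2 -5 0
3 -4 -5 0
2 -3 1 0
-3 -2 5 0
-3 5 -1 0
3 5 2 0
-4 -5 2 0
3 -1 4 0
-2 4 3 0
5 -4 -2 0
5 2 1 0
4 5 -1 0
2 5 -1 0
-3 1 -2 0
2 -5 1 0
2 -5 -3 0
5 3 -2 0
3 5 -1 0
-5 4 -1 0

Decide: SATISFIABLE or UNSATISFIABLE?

UNSATISFIABLE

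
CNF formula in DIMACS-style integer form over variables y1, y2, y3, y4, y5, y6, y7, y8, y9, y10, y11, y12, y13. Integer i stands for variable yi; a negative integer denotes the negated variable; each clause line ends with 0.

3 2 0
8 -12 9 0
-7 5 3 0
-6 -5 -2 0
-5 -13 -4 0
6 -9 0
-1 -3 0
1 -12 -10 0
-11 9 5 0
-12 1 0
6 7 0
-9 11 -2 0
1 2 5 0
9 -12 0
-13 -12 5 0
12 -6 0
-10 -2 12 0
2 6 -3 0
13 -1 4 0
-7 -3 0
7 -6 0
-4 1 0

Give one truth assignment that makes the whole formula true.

y1 = False  y2 = True  y3 = False  y4 = False  y5 = True  y6 = False  y7 = True  y8 = False  y9 = False  y10 = False  y11 = True  y12 = False  y13 = False

Pure literal: y10 appears only negated; assign y10 = False.
Set y1 = False and propagate.
  then y12 is forced to False.
  then y6 is forced to False.
  then y9 is forced to False.
  then y7 is forced to True.
  then y3 is forced to False.
  then y2 is forced to True.
  then y5 is forced to True.
  then y4 is forced to False.
y8, y11, y13 are now unconstrained; take y8 = False, y11 = True, y13 = False.
Every clause has at least one true literal under this assignment.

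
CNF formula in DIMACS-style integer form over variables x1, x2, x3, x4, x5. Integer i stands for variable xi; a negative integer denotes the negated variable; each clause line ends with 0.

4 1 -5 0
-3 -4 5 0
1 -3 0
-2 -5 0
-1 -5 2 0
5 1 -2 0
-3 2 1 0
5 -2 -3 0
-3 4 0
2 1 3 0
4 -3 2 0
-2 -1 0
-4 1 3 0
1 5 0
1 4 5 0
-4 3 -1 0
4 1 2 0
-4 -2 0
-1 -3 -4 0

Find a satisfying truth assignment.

x1=T, x2=F, x3=F, x4=F, x5=F

Check each clause:
  1. {¬x5, x4, x1} — x1 is true.
  2. {¬x3, x5, ¬x4} — ¬x3 is true.
  3. {¬x3, x1} — x1 is true.
  4. {¬x5, ¬x2} — ¬x5 is true.
  5. {¬x5, ¬x1, x2} — ¬x5 is true.
  6. {x1, x5, ¬x2} — x1 is true.
  7. {x2, ¬x3, x1} — x1 is true.
  8. {x5, ¬x2, ¬x3} — ¬x3 is true.
  9. {¬x3, x4} — ¬x3 is true.
  10. {x1, x2, x3} — x1 is true.
  11. {x2, x4, ¬x3} — ¬x3 is true.
  12. {¬x2, ¬x1} — ¬x2 is true.
  13. {¬x4, x3, x1} — x1 is true.
  14. {x1, x5} — x1 is true.
  15. {x4, x5, x1} — x1 is true.
  16. {¬x4, ¬x1, x3} — ¬x4 is true.
  17. {x2, x1, x4} — x1 is true.
  18. {¬x2, ¬x4} — ¬x4 is true.
  19. {¬x4, ¬x3, ¬x1} — ¬x4 is true.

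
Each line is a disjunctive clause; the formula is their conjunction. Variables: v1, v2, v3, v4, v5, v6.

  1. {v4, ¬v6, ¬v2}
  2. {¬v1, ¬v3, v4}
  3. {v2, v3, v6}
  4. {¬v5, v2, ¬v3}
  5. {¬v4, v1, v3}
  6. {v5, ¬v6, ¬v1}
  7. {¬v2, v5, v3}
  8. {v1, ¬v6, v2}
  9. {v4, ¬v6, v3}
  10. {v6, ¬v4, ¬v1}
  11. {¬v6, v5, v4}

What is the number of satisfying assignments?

Split on v6, then v3.
  v6=1, v3=1: remaining (v1,v2,v4,v5) ∈ {(0,1,1,0); (0,1,1,1); (1,1,1,1)} — 3.
  v6=1, v3=0: remaining (v1,v2,v4,v5) ∈ {(1,0,1,1); (1,1,1,1)} — 2.
  v6=0, v3=1: v4 free; 3 ways for (v1,v2,v5) × 2^1 = 6.
  v6=0, v3=0: remaining (v1,v2,v4,v5) ∈ {(0,1,0,1); (1,1,0,1)} — 2.
Total: 3 + 2 + 6 + 2 = 13.

13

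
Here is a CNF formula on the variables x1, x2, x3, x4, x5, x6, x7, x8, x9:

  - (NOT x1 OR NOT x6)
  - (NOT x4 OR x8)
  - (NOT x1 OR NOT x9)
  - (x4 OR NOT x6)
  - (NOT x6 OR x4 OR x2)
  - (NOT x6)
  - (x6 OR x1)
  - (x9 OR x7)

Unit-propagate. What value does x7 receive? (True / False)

True

(NOT x6) is a unit clause: x6 = False.
From (x6 OR x1) and x6 = False: x1 = True.
In (NOT x1 OR NOT x9), NOT x1 is now false; NOT x9 must hold, so x9 = False.
(x9 OR x7): since x9 = False, the clause reduces to (x7). x7 = True.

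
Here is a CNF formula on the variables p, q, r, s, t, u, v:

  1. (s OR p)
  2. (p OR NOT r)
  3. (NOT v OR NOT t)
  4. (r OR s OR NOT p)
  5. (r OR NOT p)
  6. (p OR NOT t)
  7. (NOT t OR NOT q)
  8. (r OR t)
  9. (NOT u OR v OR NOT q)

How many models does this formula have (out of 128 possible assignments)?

Case analysis on p and r:
  p=T, r=T: s free; 9 ways for (q,t,u,v) × 2^1 = 18.
  p=T, r=F: a clause becomes empty — 0.
  p=F, r=T: a clause becomes empty — 0.
  p=F, r=F: a clause becomes empty — 0.
Total: 18 + 0 + 0 + 0 = 18.

18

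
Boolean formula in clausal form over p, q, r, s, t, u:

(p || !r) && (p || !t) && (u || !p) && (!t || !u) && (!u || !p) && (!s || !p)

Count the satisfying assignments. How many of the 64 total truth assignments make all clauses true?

8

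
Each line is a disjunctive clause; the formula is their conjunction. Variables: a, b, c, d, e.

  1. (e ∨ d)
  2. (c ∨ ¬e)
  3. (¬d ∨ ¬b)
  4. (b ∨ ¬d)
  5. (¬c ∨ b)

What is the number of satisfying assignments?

2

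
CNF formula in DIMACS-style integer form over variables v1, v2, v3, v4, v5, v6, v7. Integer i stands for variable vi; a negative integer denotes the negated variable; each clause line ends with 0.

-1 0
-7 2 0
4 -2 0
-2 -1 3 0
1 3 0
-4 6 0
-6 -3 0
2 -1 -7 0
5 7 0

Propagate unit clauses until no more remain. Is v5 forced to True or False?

True

(~v1) is a unit clause: v1 = False.
(v3 \/ v1) with v1 = False leaves only v3, so v3 = True.
(~v6 \/ ~v3): since v3 = True, the clause reduces to (~v6). v6 = False.
(v6 \/ ~v4): since v6 = False, the clause reduces to (~v4). v4 = False.
(v4 \/ ~v2): since v4 = False, the clause reduces to (~v2). v2 = False.
From (~v7 \/ v2) and v2 = False: v7 = False.
From (v7 \/ v5) and v7 = False: v5 = True.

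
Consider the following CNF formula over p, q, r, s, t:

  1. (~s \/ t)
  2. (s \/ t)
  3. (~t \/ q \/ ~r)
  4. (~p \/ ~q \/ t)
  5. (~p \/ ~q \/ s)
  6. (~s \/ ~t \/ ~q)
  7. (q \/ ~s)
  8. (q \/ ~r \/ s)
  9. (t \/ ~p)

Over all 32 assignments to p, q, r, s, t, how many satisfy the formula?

4

The models are:
  p=0 q=0 r=0 s=0 t=1
  p=0 q=1 r=0 s=0 t=1
  p=0 q=1 r=1 s=0 t=1
  p=1 q=0 r=0 s=0 t=1
That's 4 in total.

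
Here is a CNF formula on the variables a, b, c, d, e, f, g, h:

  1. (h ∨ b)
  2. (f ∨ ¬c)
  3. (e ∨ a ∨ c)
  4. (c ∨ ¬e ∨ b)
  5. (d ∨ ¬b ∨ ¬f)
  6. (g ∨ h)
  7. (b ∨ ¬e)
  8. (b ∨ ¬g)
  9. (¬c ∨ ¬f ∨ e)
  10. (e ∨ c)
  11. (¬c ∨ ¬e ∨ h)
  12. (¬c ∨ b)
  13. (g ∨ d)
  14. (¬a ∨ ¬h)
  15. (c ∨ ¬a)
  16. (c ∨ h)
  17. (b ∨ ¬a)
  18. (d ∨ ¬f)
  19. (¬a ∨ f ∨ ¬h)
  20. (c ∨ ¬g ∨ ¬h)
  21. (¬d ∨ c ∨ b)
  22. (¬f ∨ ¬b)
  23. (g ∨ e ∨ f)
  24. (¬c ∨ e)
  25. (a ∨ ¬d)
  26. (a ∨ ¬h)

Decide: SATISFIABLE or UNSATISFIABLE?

UNSATISFIABLE

c = True:
  propagation gives f=True, e=True, b=True; an empty clause results — contradiction.
c = False:
  propagation gives e=True, b=True, a=False, h=True; an empty clause results — contradiction.
Every branch closes, so no satisfying assignment exists.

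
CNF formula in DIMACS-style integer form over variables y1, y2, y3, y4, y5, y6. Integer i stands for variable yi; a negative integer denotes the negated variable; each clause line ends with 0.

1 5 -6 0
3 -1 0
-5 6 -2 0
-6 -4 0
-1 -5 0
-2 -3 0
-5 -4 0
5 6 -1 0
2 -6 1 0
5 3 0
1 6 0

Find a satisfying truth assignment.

Pure literal: y4 appears only negated; assign y4 = False.
Set y1 = True and propagate.
  then y3 is forced to True.
  then y5 is forced to False.
  then y2 is forced to False.
  then y6 is forced to True.
Every clause has at least one true literal under this assignment.

y1 = True, y2 = False, y3 = True, y4 = False, y5 = False, y6 = True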